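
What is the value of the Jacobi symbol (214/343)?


Compute (214/343) via quadratic reciprocity:
  pull out 2: (2/343) = +1  (since 343 mod 8 = 7)
  reciprocity: (107/343) -> -(343/107)
  reduce: (22/107)
  pull out 2: (2/107) = -1  (since 107 mod 8 = 3)
  reciprocity: (11/107) -> -(107/11)
  reduce: (8/11)
  pull out 2: (2/11) = -1  (since 11 mod 8 = 3)
  pull out 2: (2/11) = -1  (since 11 mod 8 = 3)
  pull out 2: (2/11) = -1  (since 11 mod 8 = 3)
  (1/11) = 1
Product of signs = 1

1


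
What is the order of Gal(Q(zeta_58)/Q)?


|Gal(Q(zeta_58)/Q)| = phi(58)
= 28

28


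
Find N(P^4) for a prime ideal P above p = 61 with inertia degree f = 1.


N(P^a) = p^(a*f)
= 61^(4*1)
= 61^4
= 13845841

13845841


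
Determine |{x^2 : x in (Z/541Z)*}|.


For prime p, the number of non-zero quadratic residues is (p-1)/2.
= (541-1)/2
= 270

270


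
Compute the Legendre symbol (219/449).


p = 449 is prime, so compute (219/449) with the reciprocity algorithm (Jacobi-symbol steps: pull out 2s via (2/n), flip via reciprocity, reduce):
  reciprocity: (219/449) -> +(449/219)
  reduce: (11/219)
  reciprocity: (11/219) -> -(219/11)
  reduce: (10/11)
  pull out 2: (2/11) = -1  (since 11 mod 8 = 3)
  reciprocity: (5/11) -> +(11/5)
  reduce: (1/5)
  (1/5) = 1
Product of signs = 1
(219/449) = 1

1


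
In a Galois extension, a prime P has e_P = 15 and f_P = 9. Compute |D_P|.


|D_P| = e * f
= 15 * 9
= 135

135


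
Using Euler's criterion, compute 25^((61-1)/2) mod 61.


p = 61 is prime and the exponent is (p-1)/2 = 30, so by Euler's criterion 25^30 = (25/61) = +1 or -1 mod 61.
Compute by square-and-multiply:
  30 = 16 + 8 + 4 + 2 (binary 11110)
  Repeated squaring mod 61: 25^1 = 25, 25^2 = 15, 25^4 = 42, 25^8 = 56, 25^16 = 25
  25^30 = 25^16 * 25^8 * 25^4 * 25^2 = 25 * 56 * 42 * 15 mod 61
    25 * 56 = 1400 = 58 mod 61
    58 * 42 = 2436 = 57 mod 61
    57 * 15 = 855 = 1 mod 61
  25^30 = 1 mod 61
Result 1: 25 is a quadratic residue mod 61.
25^30 mod 61 = 1

1


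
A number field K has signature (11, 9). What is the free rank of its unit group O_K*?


By Dirichlet's unit theorem:
rank = r1 + r2 - 1
= 11 + 9 - 1
= 19

19


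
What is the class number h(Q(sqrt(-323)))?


K = Q(sqrt(-323)). d mod 4 = 1, so D = disc(K) = d = -323
h(K) equals the number of primitive reduced positive-definite forms (a, b, c) = a*x^2 + b*x*y + c*y^2 with b^2 - 4ac = D,
where reduced means |b| <= a <= c, with b >= 0 whenever |b| = a or a = c, and primitive means gcd(a, b, c) = 1.
Reduced forces 3a^2 <= |D| = 323, so 1 <= a <= 10; b must have the parity of D, and c = (b^2 - D)/(4a) must be an integer >= a.
Enumerate a = 1..10, b in [-a, a]:
  a=1: (1, 1, 81)  [1]
  a=2: none
  a=3: (3, -1, 27), (3, 1, 27)  [2]
  a=4..8: none
  a=9: (9, 1, 9)  [1]
  a=10: none
Total reduced forms: 1 + 2 + 1 = 4
h = 4

4


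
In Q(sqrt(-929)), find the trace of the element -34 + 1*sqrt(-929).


Tr(a + b*sqrt(d)) = (a + b*sqrt(d)) + (a - b*sqrt(d)) = 2a
= 2 * (-34)
= -68

-68


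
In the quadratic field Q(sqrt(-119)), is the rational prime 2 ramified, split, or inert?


K = Q(sqrt(-119)). Since d mod 4 = 1, disc(K) = -119.
Check p | disc: -119 mod 2 = 1.
p=2 does not divide disc (d is 1 mod 4). 2 splits iff d = 1 mod 8.
d mod 8 = 1, so (d/2) = 1.
(d/p) = 1, so p splits: (p) = P*P' with e=1, f=1, g=2.
Therefore p is split.

split


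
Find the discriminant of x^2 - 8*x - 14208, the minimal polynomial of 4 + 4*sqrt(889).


The element 4 + 4*sqrt(889) has minimal polynomial:
x^2 - 8*x - 14208
Discriminant = (-8)^2 - 4*(-14208)
= 64 + 56832
= 56896

56896


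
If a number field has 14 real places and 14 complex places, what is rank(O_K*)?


By Dirichlet's unit theorem:
rank = r1 + r2 - 1
= 14 + 14 - 1
= 27

27


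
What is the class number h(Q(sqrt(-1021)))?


K = Q(sqrt(-1021)). d mod 4 = 3, so D = disc(K) = 4d = -4084
h(K) equals the number of primitive reduced positive-definite forms (a, b, c) = a*x^2 + b*x*y + c*y^2 with b^2 - 4ac = D,
where reduced means |b| <= a <= c, with b >= 0 whenever |b| = a or a = c, and primitive means gcd(a, b, c) = 1.
Reduced forces 3a^2 <= |D| = 4084, so 1 <= a <= 36; b must have the parity of D, and c = (b^2 - D)/(4a) must be an integer >= a.
Enumerate a = 1..36, b in [-a, a]:
  a=1: (1, 0, 1021)  [1]
  a=2: (2, 2, 511)  [1]
  a=3..4: none
  a=5: (5, -4, 205), (5, 4, 205)  [2]
  a=6: none
  a=7: (7, -2, 146), (7, 2, 146)  [2]
  a=8..9: none
  a=10: (10, -6, 103), (10, 6, 103)  [2]
  a=11..13: none
  a=14: (14, -2, 73), (14, 2, 73)  [2]
  a=15..16: none
  a=17: (17, -8, 61), (17, 8, 61)  [2]
  a=18: none
  a=19: (19, -18, 58), (19, 18, 58)  [2]
  a=20..24: none
  a=25: (25, -4, 41), (25, 4, 41)  [2]
  a=26..28: none
  a=29: (29, -18, 38), (29, 18, 38)  [2]
  a=30: none
  a=31: (31, -16, 35), (31, 16, 35)  [2]
  a=32..33: none
  a=34: (34, -26, 35), (34, 26, 35)  [2]
  a=35..36: none
Total reduced forms: 1 + 1 + 2 + 2 + 2 + 2 + 2 + 2 + 2 + 2 + 2 + 2 = 22
h = 22

22


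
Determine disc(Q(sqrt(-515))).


For K = Q(sqrt(d)) with d squarefree: disc(K) = d if d = 1 mod 4, and disc(K) = 4d if d = 2 or 3 mod 4.
Here d = -515, and d mod 4 = 1.
d = 1 mod 4 (O_K = Z[(1+sqrt(d))/2]), so disc(K) = d = -515

-515


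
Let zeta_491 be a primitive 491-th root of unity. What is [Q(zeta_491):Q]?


The degree equals Euler's totient phi(491).
491 = 491
phi(491) = 490

490


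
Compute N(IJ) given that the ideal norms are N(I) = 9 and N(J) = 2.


N(IJ) = N(I) * N(J)
= 9 * 2
= 18

18


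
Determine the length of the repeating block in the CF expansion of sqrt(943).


Run the CF algorithm for sqrt(943).
a_0 = floor(sqrt(943)) = 30; set m_0=0, q_0=1.
Recurrence: m' = q*a - m,  q' = (d - m'^2)/q,  a' = floor((a_0 + m')/q').
  step 1: m=30, q=43, a=1
  step 2: m=13, q=18, a=2
  step 3: m=23, q=23, a=2
  step 4: m=23, q=18, a=2
  step 5: m=13, q=43, a=1
  step 6: m=30, q=1, a=60
a_6 = 2*a_0 = 60, so the period closes here.
sqrt(943) = [30; 1, 2, 2, 2, 1, 60]
Period length = 6

6


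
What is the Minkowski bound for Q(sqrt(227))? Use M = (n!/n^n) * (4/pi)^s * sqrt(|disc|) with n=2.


d = 227, d mod 4 = 3, so disc(K) = 4d = 908; |disc(K)| = 908
Real quadratic field, so n = 2, s = r2 = 0, r1 = 2
M = (n!/n^n) * (4/pi)^s * sqrt(|disc(K)|) = (2!/2^2) * (4/pi)^0 * sqrt(908)
= 0.5 * 1.000000 * 30.133038
= 15.0665

15.0665


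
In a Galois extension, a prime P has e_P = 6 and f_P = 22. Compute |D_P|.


|D_P| = e * f
= 6 * 22
= 132

132


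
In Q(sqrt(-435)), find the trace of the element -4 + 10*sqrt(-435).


Tr(a + b*sqrt(d)) = (a + b*sqrt(d)) + (a - b*sqrt(d)) = 2a
= 2 * (-4)
= -8

-8


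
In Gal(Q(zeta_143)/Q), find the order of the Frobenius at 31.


The Frobenius at p in Gal(Q(zeta_n)/Q) = (Z/nZ)* is the class of p, so its order is ord_143(31), the smallest k >= 1 with 31^k = 1 mod 143.
n = 143 = 11 * 13, phi(143) = 120; the order divides phi(n).
Divisors of 120: 1, 2, 3, 4, 5, 6, 8, 10, 12, 15, 20, 24, 30, 40, 60, 120
Repeated squaring mod 143: 31^1 = 31, 31^2 = 103, 31^4 = 27, 31^8 = 14, 31^16 = 53, 31^32 = 92, 31^64 = 27
Test divisors in increasing order:
  k=1: 31^1 = 31 mod 143
  k=2: 31^2 = 103 mod 143
  k=3: 31^3 = 103 * 31 = 47 mod 143
  k=4: 31^4 = 27 mod 143
  k=5: 31^5 = 27 * 31 = 122 mod 143
  k=6: 31^6 = 27 * 103 = 64 mod 143
  k=8: 31^8 = 14 mod 143
  k=10: 31^10 = 14 * 103 = 12 mod 143
  k=12: 31^12 = 14 * 27 = 92 mod 143
  k=15: 31^15 = 14 * 27 * 103 * 31 = 34 mod 143
  k=20: 31^20 = 53 * 27 = 1 mod 143  <- first divisor giving 1
Order = 20

20


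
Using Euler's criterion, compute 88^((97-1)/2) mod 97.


p = 97 is prime and the exponent is (p-1)/2 = 48, so by Euler's criterion 88^48 = (88/97) = +1 or -1 mod 97.
Compute by square-and-multiply:
  48 = 32 + 16 (binary 110000)
  Repeated squaring mod 97: 88^1 = 88, 88^2 = 81, 88^4 = 62, 88^8 = 61, 88^16 = 35, 88^32 = 61
  88^48 = 88^32 * 88^16 = 61 * 35 mod 97
    61 * 35 = 2135 = 1 mod 97
  88^48 = 1 mod 97
Result 1: 88 is a quadratic residue mod 97.
88^48 mod 97 = 1

1


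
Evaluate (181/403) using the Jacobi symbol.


Compute (181/403) via quadratic reciprocity:
  reciprocity: (181/403) -> +(403/181)
  reduce: (41/181)
  reciprocity: (41/181) -> +(181/41)
  reduce: (17/41)
  reciprocity: (17/41) -> +(41/17)
  reduce: (7/17)
  reciprocity: (7/17) -> +(17/7)
  reduce: (3/7)
  reciprocity: (3/7) -> -(7/3)
  reduce: (1/3)
  (1/3) = 1
Product of signs = -1

-1


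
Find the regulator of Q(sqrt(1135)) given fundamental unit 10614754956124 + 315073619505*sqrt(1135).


epsilon = 10614754956124 + 315073619505*sqrt(1135)
= 2.1230e+13
R = ln(2.1230e+13)
= 30.6864

30.6864


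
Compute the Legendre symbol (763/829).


p = 829 is prime, so compute (763/829) with the reciprocity algorithm (Jacobi-symbol steps: pull out 2s via (2/n), flip via reciprocity, reduce):
  reciprocity: (763/829) -> +(829/763)
  reduce: (66/763)
  pull out 2: (2/763) = -1  (since 763 mod 8 = 3)
  reciprocity: (33/763) -> +(763/33)
  reduce: (4/33)
  pull out 2: (2/33) = +1  (since 33 mod 8 = 1)
  pull out 2: (2/33) = +1  (since 33 mod 8 = 1)
  (1/33) = 1
Product of signs = -1
(763/829) = -1

-1


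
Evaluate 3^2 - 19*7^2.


x^2 - d*y^2
= 3^2 - 19*7^2
= 9 - 931
= -922

-922


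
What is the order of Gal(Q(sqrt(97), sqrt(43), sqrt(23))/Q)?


The 3 square roots of distinct primes are multiplicatively independent over Q,
so [K:Q] = 2^3 and Gal(K/Q) is isomorphic to (Z/2Z)^3.
|Gal| = 2^3 = 8

8


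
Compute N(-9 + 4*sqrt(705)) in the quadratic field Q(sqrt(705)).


N(a + b*sqrt(d)) = a^2 - d*b^2
= (-9)^2 - (705)*(4)^2
= 81 - 11280
= -11199

-11199


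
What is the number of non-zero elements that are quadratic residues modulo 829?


For prime p, the number of non-zero quadratic residues is (p-1)/2.
= (829-1)/2
= 414

414


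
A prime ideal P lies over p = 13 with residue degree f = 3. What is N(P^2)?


N(P^a) = p^(a*f)
= 13^(2*3)
= 13^6
= 4826809

4826809


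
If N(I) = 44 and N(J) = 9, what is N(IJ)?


N(IJ) = N(I) * N(J)
= 44 * 9
= 396

396


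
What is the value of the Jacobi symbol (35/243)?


Compute (35/243) via quadratic reciprocity:
  reciprocity: (35/243) -> -(243/35)
  reduce: (33/35)
  reciprocity: (33/35) -> +(35/33)
  reduce: (2/33)
  pull out 2: (2/33) = +1  (since 33 mod 8 = 1)
  (1/33) = 1
Product of signs = -1

-1


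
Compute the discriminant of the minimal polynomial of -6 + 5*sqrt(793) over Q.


The element -6 + 5*sqrt(793) has minimal polynomial:
x^2 + 12*x - 19789
Discriminant = (12)^2 - 4*(-19789)
= 144 + 79156
= 79300

79300


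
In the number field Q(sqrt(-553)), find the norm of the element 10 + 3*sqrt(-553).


N(a + b*sqrt(d)) = a^2 - d*b^2
= (10)^2 - (-553)*(3)^2
= 100 + 4977
= 5077

5077


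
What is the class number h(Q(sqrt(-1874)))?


K = Q(sqrt(-1874)). d mod 4 = 2, so D = disc(K) = 4d = -7496
h(K) equals the number of primitive reduced positive-definite forms (a, b, c) = a*x^2 + b*x*y + c*y^2 with b^2 - 4ac = D,
where reduced means |b| <= a <= c, with b >= 0 whenever |b| = a or a = c, and primitive means gcd(a, b, c) = 1.
Reduced forces 3a^2 <= |D| = 7496, so 1 <= a <= 49; b must have the parity of D, and c = (b^2 - D)/(4a) must be an integer >= a.
Enumerate a = 1..49, b in [-a, a]:
  a=1: (1, 0, 1874)  [1]
  a=2: (2, 0, 937)  [1]
  a=3: (3, -2, 625), (3, 2, 625)  [2]
  a=4: none
  a=5: (5, -2, 375), (5, 2, 375)  [2]
  a=6: (6, -4, 313), (6, 4, 313)  [2]
  a=7: (7, -6, 269), (7, 6, 269)  [2]
  a=8: none
  a=9: (9, -8, 210), (9, 8, 210)  [2]
  a=10: (10, -8, 189), (10, 8, 189)  [2]
  a=11..13: none
  a=14: (14, -8, 135), (14, 8, 135)  [2]
  a=15: (15, -8, 126), (15, -2, 125), (15, 2, 125), (15, 8, 126)  [4]
  a=16: none
  a=17: (17, -16, 114), (17, 16, 114)  [2]
  a=18: (18, -8, 105), (18, 8, 105)  [2]
  a=19: (19, -16, 102), (19, 16, 102)  [2]
  a=20: none
  a=21: (21, -20, 94), (21, -8, 90), (21, 8, 90), (21, 20, 94)  [4]
  a=22: none
  a=23: (23, -18, 85), (23, 18, 85)  [2]
  a=24: none
  a=25: (25, -2, 75), (25, 2, 75)  [2]
  a=26: none
  a=27: (27, -8, 70), (27, 8, 70)  [2]
  a=28..29: none
  a=30: (30, -28, 69), (30, -8, 63), (30, 8, 63), (30, 28, 69)  [4]
  a=31..33: none
  a=34: (34, -16, 57), (34, 16, 57)  [2]
  a=35: (35, -22, 57), (35, -8, 54), (35, 8, 54), (35, 22, 57)  [4]
  a=36..37: none
  a=38: (38, -16, 51), (38, 16, 51)  [2]
  a=39..41: none
  a=42: (42, -20, 47), (42, -8, 45), (42, 8, 45), (42, 20, 47)  [4]
  a=43..44: none
  a=45: (45, -28, 46), (45, 28, 46)  [2]
  a=46..48: none
  a=49: (49, -48, 50), (49, 48, 50)  [2]
Total reduced forms: 1 + 1 + 2 + 2 + 2 + 2 + 2 + 2 + 2 + 4 + 2 + 2 + 2 + 4 + 2 + 2 + 2 + 4 + 2 + 4 + 2 + 4 + 2 + 2 = 56
h = 56

56


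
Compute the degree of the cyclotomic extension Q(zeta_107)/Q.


The degree equals Euler's totient phi(107).
107 = 107
phi(107) = 106

106


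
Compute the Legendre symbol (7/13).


p = 13 is prime, so compute (7/13) with the reciprocity algorithm (Jacobi-symbol steps: pull out 2s via (2/n), flip via reciprocity, reduce):
  reciprocity: (7/13) -> +(13/7)
  reduce: (6/7)
  pull out 2: (2/7) = +1  (since 7 mod 8 = 7)
  reciprocity: (3/7) -> -(7/3)
  reduce: (1/3)
  (1/3) = 1
Product of signs = -1
(7/13) = -1

-1


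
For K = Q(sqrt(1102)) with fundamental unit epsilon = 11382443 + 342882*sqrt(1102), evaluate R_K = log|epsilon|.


epsilon = 11382443 + 342882*sqrt(1102)
= 2.2765e+07
R = ln(2.2765e+07)
= 16.9407

16.9407


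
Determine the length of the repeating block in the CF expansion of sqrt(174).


Run the CF algorithm for sqrt(174).
a_0 = floor(sqrt(174)) = 13; set m_0=0, q_0=1.
Recurrence: m' = q*a - m,  q' = (d - m'^2)/q,  a' = floor((a_0 + m')/q').
  step 1: m=13, q=5, a=5
  step 2: m=12, q=6, a=4
  step 3: m=12, q=5, a=5
  step 4: m=13, q=1, a=26
a_4 = 2*a_0 = 26, so the period closes here.
sqrt(174) = [13; 5, 4, 5, 26]
Period length = 4

4


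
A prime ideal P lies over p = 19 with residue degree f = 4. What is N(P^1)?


N(P^a) = p^(a*f)
= 19^(1*4)
= 19^4
= 130321

130321


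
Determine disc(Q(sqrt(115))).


For K = Q(sqrt(d)) with d squarefree: disc(K) = d if d = 1 mod 4, and disc(K) = 4d if d = 2 or 3 mod 4.
Here d = 115, and d mod 4 = 3.
d = 3 mod 4, not 1 (O_K = Z[sqrt(d)]), so disc(K) = 4d = 4 * (115) = 460

460


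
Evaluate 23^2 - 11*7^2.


x^2 - d*y^2
= 23^2 - 11*7^2
= 529 - 539
= -10

-10


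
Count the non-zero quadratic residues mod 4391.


For prime p, the number of non-zero quadratic residues is (p-1)/2.
= (4391-1)/2
= 2195

2195


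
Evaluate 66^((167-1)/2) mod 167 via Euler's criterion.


p = 167 is prime and the exponent is (p-1)/2 = 83, so by Euler's criterion 66^83 = (66/167) = +1 or -1 mod 167.
Compute by square-and-multiply:
  83 = 64 + 16 + 2 + 1 (binary 1010011)
  Repeated squaring mod 167: 66^1 = 66, 66^2 = 14, 66^4 = 29, 66^8 = 6, 66^16 = 36, 66^32 = 127, 66^64 = 97
  66^83 = 66^64 * 66^16 * 66^2 * 66^1 = 97 * 36 * 14 * 66 mod 167
    97 * 36 = 3492 = 152 mod 167
    152 * 14 = 2128 = 124 mod 167
    124 * 66 = 8184 = 1 mod 167
  66^83 = 1 mod 167
Result 1: 66 is a quadratic residue mod 167.
66^83 mod 167 = 1

1


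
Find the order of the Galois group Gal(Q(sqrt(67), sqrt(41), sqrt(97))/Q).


The 3 square roots of distinct primes are multiplicatively independent over Q,
so [K:Q] = 2^3 and Gal(K/Q) is isomorphic to (Z/2Z)^3.
|Gal| = 2^3 = 8

8


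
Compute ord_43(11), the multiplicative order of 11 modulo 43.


We want ord_43(11), the smallest k >= 1 with 11^k = 1 mod 43.
n = 43 = 43, phi(43) = 42; the order divides phi(n).
Divisors of 42: 1, 2, 3, 6, 7, 14, 21, 42
Repeated squaring mod 43: 11^1 = 11, 11^2 = 35, 11^4 = 21, 11^8 = 11, 11^16 = 35, 11^32 = 21
Test divisors in increasing order:
  k=1: 11^1 = 11 mod 43
  k=2: 11^2 = 35 mod 43
  k=3: 11^3 = 35 * 11 = 41 mod 43
  k=6: 11^6 = 21 * 35 = 4 mod 43
  k=7: 11^7 = 21 * 35 * 11 = 1 mod 43  <- first divisor giving 1
Order = 7

7


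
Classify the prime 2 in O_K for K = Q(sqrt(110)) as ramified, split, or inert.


K = Q(sqrt(110)). Since d mod 4 = 2, disc(K) = 440.
Check p | disc: 440 mod 2 = 0.
p divides disc, so p ramifies: (p) = P^2 with e=2, f=1, g=1.
Therefore p is ramified.

ramified


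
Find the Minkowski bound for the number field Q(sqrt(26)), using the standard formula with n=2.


d = 26, d mod 4 = 2, so disc(K) = 4d = 104; |disc(K)| = 104
Real quadratic field, so n = 2, s = r2 = 0, r1 = 2
M = (n!/n^n) * (4/pi)^s * sqrt(|disc(K)|) = (2!/2^2) * (4/pi)^0 * sqrt(104)
= 0.5 * 1.000000 * 10.198039
= 5.0990

5.0990


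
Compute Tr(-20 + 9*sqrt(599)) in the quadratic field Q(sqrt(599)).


Tr(a + b*sqrt(d)) = (a + b*sqrt(d)) + (a - b*sqrt(d)) = 2a
= 2 * (-20)
= -40

-40


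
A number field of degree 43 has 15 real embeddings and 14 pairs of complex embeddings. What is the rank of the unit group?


By Dirichlet's unit theorem:
rank = r1 + r2 - 1
= 15 + 14 - 1
= 28

28


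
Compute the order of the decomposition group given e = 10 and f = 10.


|D_P| = e * f
= 10 * 10
= 100

100


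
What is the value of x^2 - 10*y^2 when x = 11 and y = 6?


x^2 - d*y^2
= 11^2 - 10*6^2
= 121 - 360
= -239

-239


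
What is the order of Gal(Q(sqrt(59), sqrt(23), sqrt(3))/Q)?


The 3 square roots of distinct primes are multiplicatively independent over Q,
so [K:Q] = 2^3 and Gal(K/Q) is isomorphic to (Z/2Z)^3.
|Gal| = 2^3 = 8

8


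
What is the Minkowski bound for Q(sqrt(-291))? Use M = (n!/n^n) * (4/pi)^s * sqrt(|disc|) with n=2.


d = -291, d mod 4 = 1, so disc(K) = d = -291; |disc(K)| = 291
Imaginary quadratic field, so n = 2, s = r2 = 1, r1 = 0
M = (n!/n^n) * (4/pi)^s * sqrt(|disc(K)|) = (2!/2^2) * (4/pi)^1 * sqrt(291)
= 0.5 * 1.273240 * 17.058722
= 10.8599

10.8599


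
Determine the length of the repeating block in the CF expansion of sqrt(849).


Run the CF algorithm for sqrt(849).
a_0 = floor(sqrt(849)) = 29; set m_0=0, q_0=1.
Recurrence: m' = q*a - m,  q' = (d - m'^2)/q,  a' = floor((a_0 + m')/q').
  step 1: m=29, q=8, a=7
  step 2: m=27, q=15, a=3
  step 3: m=18, q=35, a=1
  step 4: m=17, q=16, a=2
  step 5: m=15, q=39, a=1
  step 6: m=24, q=7, a=7
  step 7: m=25, q=32, a=1
  step 8: m=7, q=25, a=1
  step 9: m=18, q=21, a=2
  step 10: m=24, q=13, a=4
  step 11: m=28, q=5, a=11
  step 12: m=27, q=24, a=2
  step 13: m=21, q=17, a=2
  step 14: m=13, q=40, a=1
  step 15: m=27, q=3, a=18
  step 16: m=27, q=40, a=1
  step 17: m=13, q=17, a=2
  step 18: m=21, q=24, a=2
  step 19: m=27, q=5, a=11
  step 20: m=28, q=13, a=4
  step 21: m=24, q=21, a=2
  step 22: m=18, q=25, a=1
  step 23: m=7, q=32, a=1
  step 24: m=25, q=7, a=7
  step 25: m=24, q=39, a=1
  step 26: m=15, q=16, a=2
  step 27: m=17, q=35, a=1
  step 28: m=18, q=15, a=3
  step 29: m=27, q=8, a=7
  step 30: m=29, q=1, a=58
a_30 = 2*a_0 = 58, so the period closes here.
sqrt(849) = [29; 7, 3, 1, 2, 1, 7, 1, 1, 2, 4, 11, 2, 2, 1, 18, 1, 2, 2, 11, 4, 2, 1, 1, 7, 1, 2, 1, 3, 7, 58]
Period length = 30

30


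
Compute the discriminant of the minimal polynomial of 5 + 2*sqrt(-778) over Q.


The element 5 + 2*sqrt(-778) has minimal polynomial:
x^2 - 10*x + 3137
Discriminant = (-10)^2 - 4*(3137)
= 100 - 12548
= -12448

-12448


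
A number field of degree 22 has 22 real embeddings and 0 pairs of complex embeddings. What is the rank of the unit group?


By Dirichlet's unit theorem:
rank = r1 + r2 - 1
= 22 + 0 - 1
= 21

21


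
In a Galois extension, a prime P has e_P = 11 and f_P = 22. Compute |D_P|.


|D_P| = e * f
= 11 * 22
= 242

242


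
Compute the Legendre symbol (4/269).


p = 269 is prime, so compute (4/269) with the reciprocity algorithm (Jacobi-symbol steps: pull out 2s via (2/n), flip via reciprocity, reduce):
  pull out 2: (2/269) = -1  (since 269 mod 8 = 5)
  pull out 2: (2/269) = -1  (since 269 mod 8 = 5)
  (1/269) = 1
Product of signs = 1
(4/269) = 1

1


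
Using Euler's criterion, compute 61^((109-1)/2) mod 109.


p = 109 is prime and the exponent is (p-1)/2 = 54, so by Euler's criterion 61^54 = (61/109) = +1 or -1 mod 109.
Compute by square-and-multiply:
  54 = 32 + 16 + 4 + 2 (binary 110110)
  Repeated squaring mod 109: 61^1 = 61, 61^2 = 15, 61^4 = 7, 61^8 = 49, 61^16 = 3, 61^32 = 9
  61^54 = 61^32 * 61^16 * 61^4 * 61^2 = 9 * 3 * 7 * 15 mod 109
    9 * 3 = 27 = 27 mod 109
    27 * 7 = 189 = 80 mod 109
    80 * 15 = 1200 = 1 mod 109
  61^54 = 1 mod 109
Result 1: 61 is a quadratic residue mod 109.
61^54 mod 109 = 1

1


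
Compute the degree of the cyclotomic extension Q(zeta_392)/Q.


The degree equals Euler's totient phi(392).
392 = 2^3 * 7^2
phi(392) = 168

168


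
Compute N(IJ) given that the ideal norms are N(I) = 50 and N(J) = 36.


N(IJ) = N(I) * N(J)
= 50 * 36
= 1800

1800


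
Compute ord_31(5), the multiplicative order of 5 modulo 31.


We want ord_31(5), the smallest k >= 1 with 5^k = 1 mod 31.
n = 31 = 31, phi(31) = 30; the order divides phi(n).
Divisors of 30: 1, 2, 3, 5, 6, 10, 15, 30
Repeated squaring mod 31: 5^1 = 5, 5^2 = 25, 5^4 = 5, 5^8 = 25, 5^16 = 5
Test divisors in increasing order:
  k=1: 5^1 = 5 mod 31
  k=2: 5^2 = 25 mod 31
  k=3: 5^3 = 25 * 5 = 1 mod 31  <- first divisor giving 1
Order = 3

3


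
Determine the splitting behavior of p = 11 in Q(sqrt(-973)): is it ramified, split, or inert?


K = Q(sqrt(-973)). Since d mod 4 = 3, disc(K) = -3892.
Check p | disc: -3892 mod 11 = 2.
p does not divide disc. Compute Legendre symbol (d/p):
6^((11-1)/2) mod 11 = -1
(d/p) = -1, so p is inert: (p) stays prime with e=1, f=2, g=1.
Therefore p is inert.

inert


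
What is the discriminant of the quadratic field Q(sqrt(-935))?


For K = Q(sqrt(d)) with d squarefree: disc(K) = d if d = 1 mod 4, and disc(K) = 4d if d = 2 or 3 mod 4.
Here d = -935, and d mod 4 = 1.
d = 1 mod 4 (O_K = Z[(1+sqrt(d))/2]), so disc(K) = d = -935

-935


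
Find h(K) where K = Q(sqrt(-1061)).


K = Q(sqrt(-1061)). d mod 4 = 3, so D = disc(K) = 4d = -4244
h(K) equals the number of primitive reduced positive-definite forms (a, b, c) = a*x^2 + b*x*y + c*y^2 with b^2 - 4ac = D,
where reduced means |b| <= a <= c, with b >= 0 whenever |b| = a or a = c, and primitive means gcd(a, b, c) = 1.
Reduced forces 3a^2 <= |D| = 4244, so 1 <= a <= 37; b must have the parity of D, and c = (b^2 - D)/(4a) must be an integer >= a.
Enumerate a = 1..37, b in [-a, a]:
  a=1: (1, 0, 1061)  [1]
  a=2: (2, 2, 531)  [1]
  a=3: (3, -2, 354), (3, 2, 354)  [2]
  a=4: none
  a=5: (5, -4, 213), (5, 4, 213)  [2]
  a=6: (6, -2, 177), (6, 2, 177)  [2]
  a=7..8: none
  a=9: (9, -2, 118), (9, 2, 118)  [2]
  a=10: (10, -6, 107), (10, 6, 107)  [2]
  a=11..14: none
  a=15: (15, -14, 74), (15, -4, 71), (15, 4, 71), (15, 14, 74)  [4]
  a=16..17: none
  a=18: (18, -2, 59), (18, 2, 59)  [2]
  a=19..24: none
  a=25: (25, -16, 45), (25, 16, 45)  [2]
  a=26: none
  a=27: (27, -20, 43), (27, 20, 43)  [2]
  a=28..29: none
  a=30: (30, -26, 41), (30, -14, 37), (30, 14, 37), (30, 26, 41)  [4]
  a=31..37: none
Total reduced forms: 1 + 1 + 2 + 2 + 2 + 2 + 2 + 4 + 2 + 2 + 2 + 4 = 26
h = 26

26


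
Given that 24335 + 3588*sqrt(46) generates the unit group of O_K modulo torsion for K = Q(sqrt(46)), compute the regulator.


epsilon = 24335 + 3588*sqrt(46)
= 48670.0000
R = ln(48670.0000)
= 10.7928

10.7928


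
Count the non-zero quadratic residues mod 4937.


For prime p, the number of non-zero quadratic residues is (p-1)/2.
= (4937-1)/2
= 2468

2468


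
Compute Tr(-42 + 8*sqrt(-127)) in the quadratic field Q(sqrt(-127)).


Tr(a + b*sqrt(d)) = (a + b*sqrt(d)) + (a - b*sqrt(d)) = 2a
= 2 * (-42)
= -84

-84


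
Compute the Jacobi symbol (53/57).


Compute (53/57) via quadratic reciprocity:
  reciprocity: (53/57) -> +(57/53)
  reduce: (4/53)
  pull out 2: (2/53) = -1  (since 53 mod 8 = 5)
  pull out 2: (2/53) = -1  (since 53 mod 8 = 5)
  (1/53) = 1
Product of signs = 1

1


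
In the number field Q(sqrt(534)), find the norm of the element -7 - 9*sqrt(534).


N(a + b*sqrt(d)) = a^2 - d*b^2
= (-7)^2 - (534)*(-9)^2
= 49 - 43254
= -43205

-43205


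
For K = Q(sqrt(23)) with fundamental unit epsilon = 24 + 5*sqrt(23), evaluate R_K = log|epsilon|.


epsilon = 24 + 5*sqrt(23)
= 47.9792
R = ln(47.9792)
= 3.8708

3.8708


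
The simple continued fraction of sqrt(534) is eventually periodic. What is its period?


Run the CF algorithm for sqrt(534).
a_0 = floor(sqrt(534)) = 23; set m_0=0, q_0=1.
Recurrence: m' = q*a - m,  q' = (d - m'^2)/q,  a' = floor((a_0 + m')/q').
  step 1: m=23, q=5, a=9
  step 2: m=22, q=10, a=4
  step 3: m=18, q=21, a=1
  step 4: m=3, q=25, a=1
  step 5: m=22, q=2, a=22
  step 6: m=22, q=25, a=1
  step 7: m=3, q=21, a=1
  step 8: m=18, q=10, a=4
  step 9: m=22, q=5, a=9
  step 10: m=23, q=1, a=46
a_10 = 2*a_0 = 46, so the period closes here.
sqrt(534) = [23; 9, 4, 1, 1, 22, 1, 1, 4, 9, 46]
Period length = 10

10


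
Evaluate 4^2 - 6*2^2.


x^2 - d*y^2
= 4^2 - 6*2^2
= 16 - 24
= -8

-8


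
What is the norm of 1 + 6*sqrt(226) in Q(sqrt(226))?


N(a + b*sqrt(d)) = a^2 - d*b^2
= (1)^2 - (226)*(6)^2
= 1 - 8136
= -8135

-8135


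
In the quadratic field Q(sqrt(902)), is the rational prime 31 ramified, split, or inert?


K = Q(sqrt(902)). Since d mod 4 = 2, disc(K) = 3608.
Check p | disc: 3608 mod 31 = 12.
p does not divide disc. Compute Legendre symbol (d/p):
3^((31-1)/2) mod 31 = -1
(d/p) = -1, so p is inert: (p) stays prime with e=1, f=2, g=1.
Therefore p is inert.

inert


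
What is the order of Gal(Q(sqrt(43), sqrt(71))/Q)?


The 2 square roots of distinct primes are multiplicatively independent over Q,
so [K:Q] = 2^2 and Gal(K/Q) is isomorphic to (Z/2Z)^2.
|Gal| = 2^2 = 4

4


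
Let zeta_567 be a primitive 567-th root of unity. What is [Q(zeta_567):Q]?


The degree equals Euler's totient phi(567).
567 = 3^4 * 7
phi(567) = 324

324


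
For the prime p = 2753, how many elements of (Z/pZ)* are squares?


For prime p, the number of non-zero quadratic residues is (p-1)/2.
= (2753-1)/2
= 1376

1376


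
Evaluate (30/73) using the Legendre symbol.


p = 73 is prime, so compute (30/73) with the reciprocity algorithm (Jacobi-symbol steps: pull out 2s via (2/n), flip via reciprocity, reduce):
  pull out 2: (2/73) = +1  (since 73 mod 8 = 1)
  reciprocity: (15/73) -> +(73/15)
  reduce: (13/15)
  reciprocity: (13/15) -> +(15/13)
  reduce: (2/13)
  pull out 2: (2/13) = -1  (since 13 mod 8 = 5)
  (1/13) = 1
Product of signs = -1
(30/73) = -1

-1


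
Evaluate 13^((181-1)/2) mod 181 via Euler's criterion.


p = 181 is prime and the exponent is (p-1)/2 = 90, so by Euler's criterion 13^90 = (13/181) = +1 or -1 mod 181.
Compute by square-and-multiply:
  90 = 64 + 16 + 8 + 2 (binary 1011010)
  Repeated squaring mod 181: 13^1 = 13, 13^2 = 169, 13^4 = 144, 13^8 = 102, 13^16 = 87, 13^32 = 148, 13^64 = 3
  13^90 = 13^64 * 13^16 * 13^8 * 13^2 = 3 * 87 * 102 * 169 mod 181
    3 * 87 = 261 = 80 mod 181
    80 * 102 = 8160 = 15 mod 181
    15 * 169 = 2535 = 1 mod 181
  13^90 = 1 mod 181
Result 1: 13 is a quadratic residue mod 181.
13^90 mod 181 = 1

1


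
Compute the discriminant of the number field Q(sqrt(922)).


For K = Q(sqrt(d)) with d squarefree: disc(K) = d if d = 1 mod 4, and disc(K) = 4d if d = 2 or 3 mod 4.
Here d = 922, and d mod 4 = 2.
d = 2 mod 4, not 1 (O_K = Z[sqrt(d)]), so disc(K) = 4d = 4 * (922) = 3688

3688


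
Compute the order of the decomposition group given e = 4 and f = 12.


|D_P| = e * f
= 4 * 12
= 48

48


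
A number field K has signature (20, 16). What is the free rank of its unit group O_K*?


By Dirichlet's unit theorem:
rank = r1 + r2 - 1
= 20 + 16 - 1
= 35

35


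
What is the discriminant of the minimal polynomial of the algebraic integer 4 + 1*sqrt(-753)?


The element 4 + 1*sqrt(-753) has minimal polynomial:
x^2 - 8*x + 769
Discriminant = (-8)^2 - 4*(769)
= 64 - 3076
= -3012

-3012


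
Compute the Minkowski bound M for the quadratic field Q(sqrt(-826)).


d = -826, d mod 4 = 2, so disc(K) = 4d = -3304; |disc(K)| = 3304
Imaginary quadratic field, so n = 2, s = r2 = 1, r1 = 0
M = (n!/n^n) * (4/pi)^s * sqrt(|disc(K)|) = (2!/2^2) * (4/pi)^1 * sqrt(3304)
= 0.5 * 1.273240 * 57.480431
= 36.5932

36.5932


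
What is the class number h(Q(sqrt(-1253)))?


K = Q(sqrt(-1253)). d mod 4 = 3, so D = disc(K) = 4d = -5012
h(K) equals the number of primitive reduced positive-definite forms (a, b, c) = a*x^2 + b*x*y + c*y^2 with b^2 - 4ac = D,
where reduced means |b| <= a <= c, with b >= 0 whenever |b| = a or a = c, and primitive means gcd(a, b, c) = 1.
Reduced forces 3a^2 <= |D| = 5012, so 1 <= a <= 40; b must have the parity of D, and c = (b^2 - D)/(4a) must be an integer >= a.
Enumerate a = 1..40, b in [-a, a]:
  a=1: (1, 0, 1253)  [1]
  a=2: (2, 2, 627)  [1]
  a=3: (3, -2, 418), (3, 2, 418)  [2]
  a=4..5: none
  a=6: (6, -2, 209), (6, 2, 209)  [2]
  a=7: (7, 0, 179)  [1]
  a=8: none
  a=9: (9, -8, 141), (9, 8, 141)  [2]
  a=10: none
  a=11: (11, -2, 114), (11, 2, 114)  [2]
  a=12..13: none
  a=14: (14, 14, 93)  [1]
  a=15..17: none
  a=18: (18, -10, 71), (18, 10, 71)  [2]
  a=19: (19, -2, 66), (19, 2, 66)  [2]
  a=20: none
  a=21: (21, -14, 62), (21, 14, 62)  [2]
  a=22: (22, -2, 57), (22, 2, 57)  [2]
  a=23: (23, -18, 58), (23, 18, 58)  [2]
  a=24..26: none
  a=27: (27, -8, 47), (27, 8, 47)  [2]
  a=28: none
  a=29: (29, -18, 46), (29, 18, 46)  [2]
  a=30: none
  a=31: (31, -14, 42), (31, 14, 42)  [2]
  a=32: none
  a=33: (33, -20, 41), (33, -2, 38), (33, 2, 38), (33, 20, 41)  [4]
  a=34..40: none
Total reduced forms: 1 + 1 + 2 + 2 + 1 + 2 + 2 + 1 + 2 + 2 + 2 + 2 + 2 + 2 + 2 + 2 + 4 = 32
h = 32

32


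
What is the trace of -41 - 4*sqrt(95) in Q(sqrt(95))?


Tr(a + b*sqrt(d)) = (a + b*sqrt(d)) + (a - b*sqrt(d)) = 2a
= 2 * (-41)
= -82

-82


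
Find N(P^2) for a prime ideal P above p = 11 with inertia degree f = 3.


N(P^a) = p^(a*f)
= 11^(2*3)
= 11^6
= 1771561

1771561


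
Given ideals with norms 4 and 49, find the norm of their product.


N(IJ) = N(I) * N(J)
= 4 * 49
= 196

196


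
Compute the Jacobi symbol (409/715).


Compute (409/715) via quadratic reciprocity:
  reciprocity: (409/715) -> +(715/409)
  reduce: (306/409)
  pull out 2: (2/409) = +1  (since 409 mod 8 = 1)
  reciprocity: (153/409) -> +(409/153)
  reduce: (103/153)
  reciprocity: (103/153) -> +(153/103)
  reduce: (50/103)
  pull out 2: (2/103) = +1  (since 103 mod 8 = 7)
  reciprocity: (25/103) -> +(103/25)
  reduce: (3/25)
  reciprocity: (3/25) -> +(25/3)
  reduce: (1/3)
  (1/3) = 1
Product of signs = 1

1


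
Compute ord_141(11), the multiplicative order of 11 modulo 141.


We want ord_141(11), the smallest k >= 1 with 11^k = 1 mod 141.
n = 141 = 3 * 47, phi(141) = 92; the order divides phi(n).
Divisors of 92: 1, 2, 4, 23, 46, 92
Repeated squaring mod 141: 11^1 = 11, 11^2 = 121, 11^4 = 118, 11^8 = 106, 11^16 = 97, 11^32 = 103, 11^64 = 34
Test divisors in increasing order:
  k=1: 11^1 = 11 mod 141
  k=2: 11^2 = 121 mod 141
  k=4: 11^4 = 118 mod 141
  k=23: 11^23 = 97 * 118 * 121 * 11 = 140 mod 141
  k=46: 11^46 = 103 * 106 * 118 * 121 = 1 mod 141  <- first divisor giving 1
Order = 46

46


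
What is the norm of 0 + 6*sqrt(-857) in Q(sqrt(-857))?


N(a + b*sqrt(d)) = a^2 - d*b^2
= (0)^2 - (-857)*(6)^2
= 0 + 30852
= 30852

30852


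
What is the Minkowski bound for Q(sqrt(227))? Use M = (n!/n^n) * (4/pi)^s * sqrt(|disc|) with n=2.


d = 227, d mod 4 = 3, so disc(K) = 4d = 908; |disc(K)| = 908
Real quadratic field, so n = 2, s = r2 = 0, r1 = 2
M = (n!/n^n) * (4/pi)^s * sqrt(|disc(K)|) = (2!/2^2) * (4/pi)^0 * sqrt(908)
= 0.5 * 1.000000 * 30.133038
= 15.0665

15.0665


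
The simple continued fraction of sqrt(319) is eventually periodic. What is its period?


Run the CF algorithm for sqrt(319).
a_0 = floor(sqrt(319)) = 17; set m_0=0, q_0=1.
Recurrence: m' = q*a - m,  q' = (d - m'^2)/q,  a' = floor((a_0 + m')/q').
  step 1: m=17, q=30, a=1
  step 2: m=13, q=5, a=6
  step 3: m=17, q=6, a=5
  step 4: m=13, q=25, a=1
  step 5: m=12, q=7, a=4
  step 6: m=16, q=9, a=3
  step 7: m=11, q=22, a=1
  step 8: m=11, q=9, a=3
  step 9: m=16, q=7, a=4
  step 10: m=12, q=25, a=1
  step 11: m=13, q=6, a=5
  step 12: m=17, q=5, a=6
  step 13: m=13, q=30, a=1
  step 14: m=17, q=1, a=34
a_14 = 2*a_0 = 34, so the period closes here.
sqrt(319) = [17; 1, 6, 5, 1, 4, 3, 1, 3, 4, 1, 5, 6, 1, 34]
Period length = 14

14


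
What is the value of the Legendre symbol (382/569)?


p = 569 is prime, so compute (382/569) with the reciprocity algorithm (Jacobi-symbol steps: pull out 2s via (2/n), flip via reciprocity, reduce):
  pull out 2: (2/569) = +1  (since 569 mod 8 = 1)
  reciprocity: (191/569) -> +(569/191)
  reduce: (187/191)
  reciprocity: (187/191) -> -(191/187)
  reduce: (4/187)
  pull out 2: (2/187) = -1  (since 187 mod 8 = 3)
  pull out 2: (2/187) = -1  (since 187 mod 8 = 3)
  (1/187) = 1
Product of signs = -1
(382/569) = -1

-1


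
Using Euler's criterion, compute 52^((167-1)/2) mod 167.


p = 167 is prime and the exponent is (p-1)/2 = 83, so by Euler's criterion 52^83 = (52/167) = +1 or -1 mod 167.
Compute by square-and-multiply:
  83 = 64 + 16 + 2 + 1 (binary 1010011)
  Repeated squaring mod 167: 52^1 = 52, 52^2 = 32, 52^4 = 22, 52^8 = 150, 52^16 = 122, 52^32 = 21, 52^64 = 107
  52^83 = 52^64 * 52^16 * 52^2 * 52^1 = 107 * 122 * 32 * 52 mod 167
    107 * 122 = 13054 = 28 mod 167
    28 * 32 = 896 = 61 mod 167
    61 * 52 = 3172 = 166 mod 167
  52^83 = 166 mod 167
Result 166 = p - 1 = -1 mod 167: 52 is a quadratic non-residue mod 167. As a residue in [0, p-1] the value is 166.
52^83 mod 167 = 166

166


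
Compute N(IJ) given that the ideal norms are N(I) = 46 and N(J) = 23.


N(IJ) = N(I) * N(J)
= 46 * 23
= 1058

1058


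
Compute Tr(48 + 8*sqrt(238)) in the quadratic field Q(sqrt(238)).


Tr(a + b*sqrt(d)) = (a + b*sqrt(d)) + (a - b*sqrt(d)) = 2a
= 2 * (48)
= 96

96


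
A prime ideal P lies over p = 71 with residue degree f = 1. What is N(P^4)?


N(P^a) = p^(a*f)
= 71^(4*1)
= 71^4
= 25411681

25411681


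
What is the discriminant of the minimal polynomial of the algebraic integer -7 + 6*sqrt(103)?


The element -7 + 6*sqrt(103) has minimal polynomial:
x^2 + 14*x - 3659
Discriminant = (14)^2 - 4*(-3659)
= 196 + 14636
= 14832

14832


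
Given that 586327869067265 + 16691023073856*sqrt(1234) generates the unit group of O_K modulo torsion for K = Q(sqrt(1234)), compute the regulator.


epsilon = 586327869067265 + 16691023073856*sqrt(1234)
= 1.1727e+15
R = ln(1.1727e+15)
= 34.6980

34.6980


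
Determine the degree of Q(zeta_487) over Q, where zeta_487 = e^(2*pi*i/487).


The degree equals Euler's totient phi(487).
487 = 487
phi(487) = 486

486


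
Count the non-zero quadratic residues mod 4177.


For prime p, the number of non-zero quadratic residues is (p-1)/2.
= (4177-1)/2
= 2088

2088


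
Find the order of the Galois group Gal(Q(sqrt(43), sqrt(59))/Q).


The 2 square roots of distinct primes are multiplicatively independent over Q,
so [K:Q] = 2^2 and Gal(K/Q) is isomorphic to (Z/2Z)^2.
|Gal| = 2^2 = 4

4


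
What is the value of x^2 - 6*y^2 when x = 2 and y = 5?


x^2 - d*y^2
= 2^2 - 6*5^2
= 4 - 150
= -146

-146


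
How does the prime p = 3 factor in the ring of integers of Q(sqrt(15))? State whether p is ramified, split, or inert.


K = Q(sqrt(15)). Since d mod 4 = 3, disc(K) = 60.
Check p | disc: 60 mod 3 = 0.
p divides disc, so p ramifies: (p) = P^2 with e=2, f=1, g=1.
Therefore p is ramified.

ramified


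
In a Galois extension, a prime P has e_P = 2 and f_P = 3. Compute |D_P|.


|D_P| = e * f
= 2 * 3
= 6

6


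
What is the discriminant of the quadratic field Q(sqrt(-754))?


For K = Q(sqrt(d)) with d squarefree: disc(K) = d if d = 1 mod 4, and disc(K) = 4d if d = 2 or 3 mod 4.
Here d = -754, and d mod 4 = 2.
d = 2 mod 4, not 1 (O_K = Z[sqrt(d)]), so disc(K) = 4d = 4 * (-754) = -3016

-3016


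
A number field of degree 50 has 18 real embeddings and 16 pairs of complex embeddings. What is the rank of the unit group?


By Dirichlet's unit theorem:
rank = r1 + r2 - 1
= 18 + 16 - 1
= 33

33


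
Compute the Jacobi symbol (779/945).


Compute (779/945) via quadratic reciprocity:
  reciprocity: (779/945) -> +(945/779)
  reduce: (166/779)
  pull out 2: (2/779) = -1  (since 779 mod 8 = 3)
  reciprocity: (83/779) -> -(779/83)
  reduce: (32/83)
  pull out 2: (2/83) = -1  (since 83 mod 8 = 3)
  pull out 2: (2/83) = -1  (since 83 mod 8 = 3)
  pull out 2: (2/83) = -1  (since 83 mod 8 = 3)
  pull out 2: (2/83) = -1  (since 83 mod 8 = 3)
  pull out 2: (2/83) = -1  (since 83 mod 8 = 3)
  (1/83) = 1
Product of signs = -1

-1


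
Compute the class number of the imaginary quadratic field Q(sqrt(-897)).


K = Q(sqrt(-897)). d mod 4 = 3, so D = disc(K) = 4d = -3588
h(K) equals the number of primitive reduced positive-definite forms (a, b, c) = a*x^2 + b*x*y + c*y^2 with b^2 - 4ac = D,
where reduced means |b| <= a <= c, with b >= 0 whenever |b| = a or a = c, and primitive means gcd(a, b, c) = 1.
Reduced forces 3a^2 <= |D| = 3588, so 1 <= a <= 34; b must have the parity of D, and c = (b^2 - D)/(4a) must be an integer >= a.
Enumerate a = 1..34, b in [-a, a]:
  a=1: (1, 0, 897)  [1]
  a=2: (2, 2, 449)  [1]
  a=3: (3, 0, 299)  [1]
  a=4..5: none
  a=6: (6, 6, 151)  [1]
  a=7..10: none
  a=11: (11, -8, 83), (11, 8, 83)  [2]
  a=12: none
  a=13: (13, 0, 69)  [1]
  a=14..16: none
  a=17: (17, -4, 53), (17, 4, 53)  [2]
  a=18..21: none
  a=22: (22, -14, 43), (22, 14, 43)  [2]
  a=23: (23, 0, 39)  [1]
  a=24..25: none
  a=26: (26, 26, 41)  [1]
  a=27..30: none
  a=31: (31, 16, 31)  [1]
  a=32: none
  a=33: (33, -30, 34), (33, 30, 34)  [2]
  a=34: none
Total reduced forms: 1 + 1 + 1 + 1 + 2 + 1 + 2 + 2 + 1 + 1 + 1 + 2 = 16
h = 16

16


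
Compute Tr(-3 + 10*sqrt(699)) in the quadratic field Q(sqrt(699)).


Tr(a + b*sqrt(d)) = (a + b*sqrt(d)) + (a - b*sqrt(d)) = 2a
= 2 * (-3)
= -6

-6


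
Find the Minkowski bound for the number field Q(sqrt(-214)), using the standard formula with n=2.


d = -214, d mod 4 = 2, so disc(K) = 4d = -856; |disc(K)| = 856
Imaginary quadratic field, so n = 2, s = r2 = 1, r1 = 0
M = (n!/n^n) * (4/pi)^s * sqrt(|disc(K)|) = (2!/2^2) * (4/pi)^1 * sqrt(856)
= 0.5 * 1.273240 * 29.257478
= 18.6259

18.6259


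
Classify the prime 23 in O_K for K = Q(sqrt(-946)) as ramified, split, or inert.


K = Q(sqrt(-946)). Since d mod 4 = 2, disc(K) = -3784.
Check p | disc: -3784 mod 23 = 11.
p does not divide disc. Compute Legendre symbol (d/p):
20^((23-1)/2) mod 23 = -1
(d/p) = -1, so p is inert: (p) stays prime with e=1, f=2, g=1.
Therefore p is inert.

inert


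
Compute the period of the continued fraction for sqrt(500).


Run the CF algorithm for sqrt(500).
a_0 = floor(sqrt(500)) = 22; set m_0=0, q_0=1.
Recurrence: m' = q*a - m,  q' = (d - m'^2)/q,  a' = floor((a_0 + m')/q').
  step 1: m=22, q=16, a=2
  step 2: m=10, q=25, a=1
  step 3: m=15, q=11, a=3
  step 4: m=18, q=16, a=2
  step 5: m=14, q=19, a=1
  step 6: m=5, q=25, a=1
  step 7: m=20, q=4, a=10
  step 8: m=20, q=25, a=1
  step 9: m=5, q=19, a=1
  step 10: m=14, q=16, a=2
  step 11: m=18, q=11, a=3
  step 12: m=15, q=25, a=1
  step 13: m=10, q=16, a=2
  step 14: m=22, q=1, a=44
a_14 = 2*a_0 = 44, so the period closes here.
sqrt(500) = [22; 2, 1, 3, 2, 1, 1, 10, 1, 1, 2, 3, 1, 2, 44]
Period length = 14

14


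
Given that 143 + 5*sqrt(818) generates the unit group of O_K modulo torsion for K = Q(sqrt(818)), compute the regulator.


epsilon = 143 + 5*sqrt(818)
= 286.0035
R = ln(286.0035)
= 5.6560

5.6560


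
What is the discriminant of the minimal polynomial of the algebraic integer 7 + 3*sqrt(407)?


The element 7 + 3*sqrt(407) has minimal polynomial:
x^2 - 14*x - 3614
Discriminant = (-14)^2 - 4*(-3614)
= 196 + 14456
= 14652

14652


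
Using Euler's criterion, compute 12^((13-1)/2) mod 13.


p = 13 is prime and the exponent is (p-1)/2 = 6, so by Euler's criterion 12^6 = (12/13) = +1 or -1 mod 13.
Compute by square-and-multiply:
  6 = 4 + 2 (binary 110)
  Repeated squaring mod 13: 12^1 = 12, 12^2 = 1, 12^4 = 1
  12^6 = 12^4 * 12^2 = 1 * 1 mod 13
    1 * 1 = 1 = 1 mod 13
  12^6 = 1 mod 13
Result 1: 12 is a quadratic residue mod 13.
12^6 mod 13 = 1

1
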